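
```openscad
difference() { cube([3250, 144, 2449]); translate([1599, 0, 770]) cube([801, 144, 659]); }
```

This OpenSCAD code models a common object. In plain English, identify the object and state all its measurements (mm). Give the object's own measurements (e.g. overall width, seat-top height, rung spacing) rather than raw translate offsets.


A wall 3250 mm long (x), 144 mm thick (y), 2449 mm tall, with a rectangular window opening cut through it. The opening is 801 mm wide and 659 mm tall; its sill is at z = 770 mm and its near (−x) edge is 1599 mm from the wall's −x end. The opening passes through the full wall thickness.


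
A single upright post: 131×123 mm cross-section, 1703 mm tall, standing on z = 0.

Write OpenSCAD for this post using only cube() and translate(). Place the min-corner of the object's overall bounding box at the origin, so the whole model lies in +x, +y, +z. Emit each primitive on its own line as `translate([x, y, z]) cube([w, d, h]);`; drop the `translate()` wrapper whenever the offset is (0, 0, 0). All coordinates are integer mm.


cube([131, 123, 1703]);


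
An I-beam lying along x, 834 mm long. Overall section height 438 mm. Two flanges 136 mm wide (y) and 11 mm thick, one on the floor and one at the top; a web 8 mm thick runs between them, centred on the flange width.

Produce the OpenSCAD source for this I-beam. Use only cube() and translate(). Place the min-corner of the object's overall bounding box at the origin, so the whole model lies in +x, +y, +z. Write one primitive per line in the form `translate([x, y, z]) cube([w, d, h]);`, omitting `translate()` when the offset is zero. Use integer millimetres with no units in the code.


cube([834, 136, 11]);
translate([0, 64, 11]) cube([834, 8, 416]);
translate([0, 0, 427]) cube([834, 136, 11]);


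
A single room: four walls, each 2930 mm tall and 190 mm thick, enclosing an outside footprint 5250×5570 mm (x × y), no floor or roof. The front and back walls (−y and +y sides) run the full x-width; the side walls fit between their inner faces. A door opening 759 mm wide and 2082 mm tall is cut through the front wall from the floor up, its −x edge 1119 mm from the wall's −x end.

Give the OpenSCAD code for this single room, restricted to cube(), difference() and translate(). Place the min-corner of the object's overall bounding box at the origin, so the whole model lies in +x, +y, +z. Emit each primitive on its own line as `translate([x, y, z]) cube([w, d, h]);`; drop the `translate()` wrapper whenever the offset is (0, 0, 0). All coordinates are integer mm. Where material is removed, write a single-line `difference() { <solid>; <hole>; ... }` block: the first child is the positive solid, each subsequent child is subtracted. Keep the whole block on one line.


difference() { cube([5250, 190, 2930]); translate([1119, 0, 0]) cube([759, 190, 2082]); }
translate([0, 5380, 0]) cube([5250, 190, 2930]);
translate([0, 190, 0]) cube([190, 5190, 2930]);
translate([5060, 190, 0]) cube([190, 5190, 2930]);


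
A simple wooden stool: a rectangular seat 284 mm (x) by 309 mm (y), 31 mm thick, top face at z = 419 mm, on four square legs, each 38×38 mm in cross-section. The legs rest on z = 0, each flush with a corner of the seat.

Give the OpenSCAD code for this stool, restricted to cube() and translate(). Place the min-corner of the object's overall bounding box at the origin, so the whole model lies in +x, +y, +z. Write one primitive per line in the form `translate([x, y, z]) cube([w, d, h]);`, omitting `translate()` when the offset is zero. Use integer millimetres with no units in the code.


translate([0, 0, 388]) cube([284, 309, 31]);
cube([38, 38, 388]);
translate([246, 0, 0]) cube([38, 38, 388]);
translate([0, 271, 0]) cube([38, 38, 388]);
translate([246, 271, 0]) cube([38, 38, 388]);


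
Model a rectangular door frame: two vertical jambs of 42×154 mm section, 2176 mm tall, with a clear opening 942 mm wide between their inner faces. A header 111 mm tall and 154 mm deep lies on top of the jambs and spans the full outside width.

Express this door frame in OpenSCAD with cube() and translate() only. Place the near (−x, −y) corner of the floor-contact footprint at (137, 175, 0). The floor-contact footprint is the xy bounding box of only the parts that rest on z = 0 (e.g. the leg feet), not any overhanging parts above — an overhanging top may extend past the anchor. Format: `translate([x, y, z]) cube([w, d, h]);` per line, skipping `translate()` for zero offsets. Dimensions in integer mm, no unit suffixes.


translate([137, 175, 0]) cube([42, 154, 2176]);
translate([1121, 175, 0]) cube([42, 154, 2176]);
translate([137, 175, 2176]) cube([1026, 154, 111]);


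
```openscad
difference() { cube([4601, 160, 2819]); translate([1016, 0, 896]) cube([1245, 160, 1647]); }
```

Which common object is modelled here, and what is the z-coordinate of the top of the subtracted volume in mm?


A wall with a window opening. The window head height is 2543 mm.

A wall with a rectangular opening subtracted — a window. Sill at z = 896, opening 1647 mm tall, so the head is at 896 + 1647 = 2543 mm.


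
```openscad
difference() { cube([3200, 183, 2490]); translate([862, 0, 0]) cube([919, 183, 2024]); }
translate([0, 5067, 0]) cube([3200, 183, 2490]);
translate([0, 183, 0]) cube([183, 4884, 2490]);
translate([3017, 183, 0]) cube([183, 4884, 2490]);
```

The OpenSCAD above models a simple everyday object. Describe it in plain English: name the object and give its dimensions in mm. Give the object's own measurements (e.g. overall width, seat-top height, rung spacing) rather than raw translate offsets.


A single room: four walls, each 2490 mm tall and 183 mm thick, enclosing an outside footprint 3200×5250 mm (x × y), no floor or roof. The front and back walls (−y and +y sides) run the full x-width; the side walls fit between their inner faces. A door opening 919 mm wide and 2024 mm tall is cut through the front wall from the floor up, its −x edge 862 mm from the wall's −x end.


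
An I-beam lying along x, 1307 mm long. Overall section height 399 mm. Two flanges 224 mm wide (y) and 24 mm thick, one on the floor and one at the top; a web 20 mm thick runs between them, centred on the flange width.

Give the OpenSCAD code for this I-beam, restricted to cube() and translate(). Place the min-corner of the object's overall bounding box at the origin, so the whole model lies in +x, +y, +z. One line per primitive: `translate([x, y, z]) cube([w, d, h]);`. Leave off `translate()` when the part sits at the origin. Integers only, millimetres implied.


cube([1307, 224, 24]);
translate([0, 102, 24]) cube([1307, 20, 351]);
translate([0, 0, 375]) cube([1307, 224, 24]);


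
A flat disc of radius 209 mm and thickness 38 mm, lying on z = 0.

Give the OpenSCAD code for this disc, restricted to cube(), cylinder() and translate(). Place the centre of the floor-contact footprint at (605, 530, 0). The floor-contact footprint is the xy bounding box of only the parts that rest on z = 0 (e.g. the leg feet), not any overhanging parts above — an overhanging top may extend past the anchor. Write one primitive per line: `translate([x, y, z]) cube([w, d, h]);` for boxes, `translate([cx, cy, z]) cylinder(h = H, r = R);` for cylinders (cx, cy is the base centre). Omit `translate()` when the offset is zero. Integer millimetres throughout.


translate([605, 530, 0]) cylinder(h = 38, r = 209);


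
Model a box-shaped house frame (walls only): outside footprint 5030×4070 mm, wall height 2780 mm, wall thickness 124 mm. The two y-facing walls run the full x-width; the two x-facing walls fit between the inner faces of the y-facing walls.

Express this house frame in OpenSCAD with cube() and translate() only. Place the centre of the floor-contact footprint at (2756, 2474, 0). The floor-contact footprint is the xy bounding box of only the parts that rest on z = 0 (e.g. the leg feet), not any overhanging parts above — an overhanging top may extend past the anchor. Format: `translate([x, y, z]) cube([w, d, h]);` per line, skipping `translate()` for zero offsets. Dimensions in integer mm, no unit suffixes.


translate([241, 439, 0]) cube([5030, 124, 2780]);
translate([241, 4385, 0]) cube([5030, 124, 2780]);
translate([241, 563, 0]) cube([124, 3822, 2780]);
translate([5147, 563, 0]) cube([124, 3822, 2780]);


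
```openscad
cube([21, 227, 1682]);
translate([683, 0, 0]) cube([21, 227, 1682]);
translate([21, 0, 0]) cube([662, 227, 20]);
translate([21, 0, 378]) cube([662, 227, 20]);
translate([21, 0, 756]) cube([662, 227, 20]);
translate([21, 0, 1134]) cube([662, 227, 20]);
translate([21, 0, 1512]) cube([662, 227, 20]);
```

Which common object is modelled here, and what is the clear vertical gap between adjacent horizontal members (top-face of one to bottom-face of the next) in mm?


A bookshelf. The clear shelf gap is 358 mm.

Two tall side panels with 5 horizontal boards between them — a bookshelf. The first two shelf undersides are at z = 0 and z = 378; with shelf thickness 20, the clear gap is 378 − 0 − 20 = 358 mm.


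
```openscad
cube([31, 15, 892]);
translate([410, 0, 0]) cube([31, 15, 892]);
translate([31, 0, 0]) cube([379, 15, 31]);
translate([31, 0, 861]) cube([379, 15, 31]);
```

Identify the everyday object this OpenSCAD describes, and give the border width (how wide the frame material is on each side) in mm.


A picture frame. The border width is 31 mm.

Four thin pieces enclosing a rectangular opening — a picture frame. The two full-height stiles are 892 mm tall; the top rail sits at z = 861 and is 31 mm tall, so the border above the opening is 892 − 861 = 31 mm, matching the stile x-width.


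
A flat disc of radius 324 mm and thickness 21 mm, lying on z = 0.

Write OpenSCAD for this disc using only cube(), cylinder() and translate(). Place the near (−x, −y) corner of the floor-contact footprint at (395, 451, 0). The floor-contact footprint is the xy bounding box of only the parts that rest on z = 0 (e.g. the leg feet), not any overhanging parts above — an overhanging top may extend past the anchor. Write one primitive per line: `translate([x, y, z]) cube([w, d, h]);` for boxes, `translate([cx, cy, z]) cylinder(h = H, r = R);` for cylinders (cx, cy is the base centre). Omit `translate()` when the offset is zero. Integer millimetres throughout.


translate([719, 775, 0]) cylinder(h = 21, r = 324);


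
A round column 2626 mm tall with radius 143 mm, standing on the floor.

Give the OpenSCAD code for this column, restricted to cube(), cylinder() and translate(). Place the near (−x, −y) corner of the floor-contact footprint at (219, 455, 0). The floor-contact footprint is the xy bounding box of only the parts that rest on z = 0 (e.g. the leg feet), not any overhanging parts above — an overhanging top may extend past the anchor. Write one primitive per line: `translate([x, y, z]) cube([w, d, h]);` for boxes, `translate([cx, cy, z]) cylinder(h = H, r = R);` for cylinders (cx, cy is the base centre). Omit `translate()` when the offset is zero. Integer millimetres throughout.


translate([362, 598, 0]) cylinder(h = 2626, r = 143);


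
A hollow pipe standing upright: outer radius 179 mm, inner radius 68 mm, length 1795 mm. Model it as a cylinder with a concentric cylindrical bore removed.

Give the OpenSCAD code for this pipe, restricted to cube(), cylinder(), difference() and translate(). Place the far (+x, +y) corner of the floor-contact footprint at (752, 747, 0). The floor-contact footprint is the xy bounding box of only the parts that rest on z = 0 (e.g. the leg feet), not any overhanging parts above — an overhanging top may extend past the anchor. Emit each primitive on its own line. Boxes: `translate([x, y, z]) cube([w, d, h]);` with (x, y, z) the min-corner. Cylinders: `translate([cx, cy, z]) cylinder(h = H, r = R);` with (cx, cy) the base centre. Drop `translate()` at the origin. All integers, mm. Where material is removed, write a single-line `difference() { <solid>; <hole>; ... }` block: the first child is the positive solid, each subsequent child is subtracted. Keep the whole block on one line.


difference() { translate([573, 568, 0]) cylinder(h = 1795, r = 179); translate([573, 568, 0]) cylinder(h = 1795, r = 68); }


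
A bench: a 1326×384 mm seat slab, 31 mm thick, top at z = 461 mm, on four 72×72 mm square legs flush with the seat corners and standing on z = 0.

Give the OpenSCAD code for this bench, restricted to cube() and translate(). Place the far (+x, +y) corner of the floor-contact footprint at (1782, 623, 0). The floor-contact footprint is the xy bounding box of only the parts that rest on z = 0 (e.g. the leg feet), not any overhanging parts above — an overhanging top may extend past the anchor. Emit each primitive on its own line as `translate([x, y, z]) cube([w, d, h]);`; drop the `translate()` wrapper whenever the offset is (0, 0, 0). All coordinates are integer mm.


translate([456, 239, 430]) cube([1326, 384, 31]);
translate([456, 239, 0]) cube([72, 72, 430]);
translate([456, 551, 0]) cube([72, 72, 430]);
translate([1710, 239, 0]) cube([72, 72, 430]);
translate([1710, 551, 0]) cube([72, 72, 430]);


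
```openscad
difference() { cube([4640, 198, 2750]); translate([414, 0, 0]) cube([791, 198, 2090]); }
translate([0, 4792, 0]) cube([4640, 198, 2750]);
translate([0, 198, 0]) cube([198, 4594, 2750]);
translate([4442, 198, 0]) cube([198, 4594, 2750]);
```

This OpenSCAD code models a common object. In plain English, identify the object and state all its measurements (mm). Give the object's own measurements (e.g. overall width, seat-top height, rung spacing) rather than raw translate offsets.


A single room: four walls, each 2750 mm tall and 198 mm thick, enclosing an outside footprint 4640×4990 mm (x × y), no floor or roof. The front and back walls (−y and +y sides) run the full x-width; the side walls fit between their inner faces. A door opening 791 mm wide and 2090 mm tall is cut through the front wall from the floor up, its −x edge 414 mm from the wall's −x end.


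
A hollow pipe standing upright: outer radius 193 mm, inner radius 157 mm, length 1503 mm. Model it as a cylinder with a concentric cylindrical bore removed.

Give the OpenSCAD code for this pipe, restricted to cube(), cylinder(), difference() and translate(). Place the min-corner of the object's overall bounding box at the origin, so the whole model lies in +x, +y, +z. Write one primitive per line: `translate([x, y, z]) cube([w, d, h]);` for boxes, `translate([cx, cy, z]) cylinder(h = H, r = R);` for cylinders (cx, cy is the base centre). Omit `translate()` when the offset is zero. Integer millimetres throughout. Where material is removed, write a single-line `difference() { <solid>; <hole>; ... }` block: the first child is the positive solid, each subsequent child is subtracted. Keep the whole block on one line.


difference() { translate([193, 193, 0]) cylinder(h = 1503, r = 193); translate([193, 193, 0]) cylinder(h = 1503, r = 157); }


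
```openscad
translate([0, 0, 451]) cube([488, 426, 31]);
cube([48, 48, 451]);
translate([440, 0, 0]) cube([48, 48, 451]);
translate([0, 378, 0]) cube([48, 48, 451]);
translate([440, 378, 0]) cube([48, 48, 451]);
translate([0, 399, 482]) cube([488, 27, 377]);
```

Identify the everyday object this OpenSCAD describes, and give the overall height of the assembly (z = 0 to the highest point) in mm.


A chair. The overall height is 859 mm.

A slab on four corner posts with a tall panel at the back — a chair. The seat slab sits at z = 451 with thickness 31, and the 377 mm backrest starts at the seat top, so the overall height is 451 + 31 + 377 = 859 mm.


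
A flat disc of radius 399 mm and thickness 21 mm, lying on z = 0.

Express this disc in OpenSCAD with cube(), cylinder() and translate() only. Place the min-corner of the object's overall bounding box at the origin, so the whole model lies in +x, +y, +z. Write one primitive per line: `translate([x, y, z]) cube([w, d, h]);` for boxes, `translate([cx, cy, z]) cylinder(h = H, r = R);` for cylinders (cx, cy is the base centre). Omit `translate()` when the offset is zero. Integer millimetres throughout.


translate([399, 399, 0]) cylinder(h = 21, r = 399);


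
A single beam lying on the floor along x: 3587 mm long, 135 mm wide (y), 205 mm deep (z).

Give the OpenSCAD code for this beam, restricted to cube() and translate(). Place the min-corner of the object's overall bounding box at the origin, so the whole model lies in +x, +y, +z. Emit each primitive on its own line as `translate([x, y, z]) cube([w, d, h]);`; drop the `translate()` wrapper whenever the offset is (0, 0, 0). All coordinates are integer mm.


cube([3587, 135, 205]);


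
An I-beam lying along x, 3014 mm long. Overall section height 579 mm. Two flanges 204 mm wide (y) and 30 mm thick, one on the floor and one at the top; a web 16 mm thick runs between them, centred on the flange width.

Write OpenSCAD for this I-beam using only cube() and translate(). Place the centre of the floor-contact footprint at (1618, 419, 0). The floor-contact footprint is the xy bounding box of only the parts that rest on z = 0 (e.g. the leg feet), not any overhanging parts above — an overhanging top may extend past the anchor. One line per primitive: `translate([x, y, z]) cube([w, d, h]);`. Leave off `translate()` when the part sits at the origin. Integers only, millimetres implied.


translate([111, 317, 0]) cube([3014, 204, 30]);
translate([111, 411, 30]) cube([3014, 16, 519]);
translate([111, 317, 549]) cube([3014, 204, 30]);


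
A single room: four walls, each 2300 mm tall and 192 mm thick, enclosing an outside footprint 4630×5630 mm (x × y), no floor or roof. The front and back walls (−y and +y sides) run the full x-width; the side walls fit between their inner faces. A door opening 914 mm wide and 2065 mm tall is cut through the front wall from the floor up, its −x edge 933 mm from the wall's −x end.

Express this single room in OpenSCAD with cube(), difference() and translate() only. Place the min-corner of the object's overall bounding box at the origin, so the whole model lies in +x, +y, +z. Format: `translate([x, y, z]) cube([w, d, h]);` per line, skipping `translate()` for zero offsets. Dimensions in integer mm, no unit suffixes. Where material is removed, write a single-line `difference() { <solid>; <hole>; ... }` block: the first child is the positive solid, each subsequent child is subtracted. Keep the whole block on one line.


difference() { cube([4630, 192, 2300]); translate([933, 0, 0]) cube([914, 192, 2065]); }
translate([0, 5438, 0]) cube([4630, 192, 2300]);
translate([0, 192, 0]) cube([192, 5246, 2300]);
translate([4438, 192, 0]) cube([192, 5246, 2300]);


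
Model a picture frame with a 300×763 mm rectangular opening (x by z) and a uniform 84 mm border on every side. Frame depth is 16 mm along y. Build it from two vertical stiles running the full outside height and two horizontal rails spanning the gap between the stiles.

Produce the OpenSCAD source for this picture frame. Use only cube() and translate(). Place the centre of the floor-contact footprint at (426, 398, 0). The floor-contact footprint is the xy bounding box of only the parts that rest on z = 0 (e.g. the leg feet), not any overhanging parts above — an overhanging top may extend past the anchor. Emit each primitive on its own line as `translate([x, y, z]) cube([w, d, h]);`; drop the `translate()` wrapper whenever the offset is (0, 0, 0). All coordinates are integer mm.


translate([192, 390, 0]) cube([84, 16, 931]);
translate([576, 390, 0]) cube([84, 16, 931]);
translate([276, 390, 0]) cube([300, 16, 84]);
translate([276, 390, 847]) cube([300, 16, 84]);


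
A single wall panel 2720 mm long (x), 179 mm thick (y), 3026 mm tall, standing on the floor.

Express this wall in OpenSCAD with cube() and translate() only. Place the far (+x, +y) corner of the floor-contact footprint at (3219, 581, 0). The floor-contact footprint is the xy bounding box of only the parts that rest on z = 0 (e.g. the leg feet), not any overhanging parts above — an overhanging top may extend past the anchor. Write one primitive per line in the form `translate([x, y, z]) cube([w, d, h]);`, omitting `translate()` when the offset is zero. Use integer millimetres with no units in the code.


translate([499, 402, 0]) cube([2720, 179, 3026]);


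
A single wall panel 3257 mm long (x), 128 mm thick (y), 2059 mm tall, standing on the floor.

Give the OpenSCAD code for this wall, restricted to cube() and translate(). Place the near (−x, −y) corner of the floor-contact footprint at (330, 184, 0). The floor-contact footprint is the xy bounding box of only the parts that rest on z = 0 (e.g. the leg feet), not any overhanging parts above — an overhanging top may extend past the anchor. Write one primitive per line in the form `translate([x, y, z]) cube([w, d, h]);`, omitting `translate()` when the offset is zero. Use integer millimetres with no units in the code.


translate([330, 184, 0]) cube([3257, 128, 2059]);


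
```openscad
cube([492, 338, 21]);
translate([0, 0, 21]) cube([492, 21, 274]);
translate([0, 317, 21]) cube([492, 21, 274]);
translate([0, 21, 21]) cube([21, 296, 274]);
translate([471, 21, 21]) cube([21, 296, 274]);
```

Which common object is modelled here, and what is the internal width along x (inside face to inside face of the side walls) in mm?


An open box. The internal width is 450 mm.

A 492×338 base slab with four walls standing on it — an open box. The base is 492 mm wide and the walls are 21 mm thick, so the internal width is 492 − 2 × 21 = 450 mm.


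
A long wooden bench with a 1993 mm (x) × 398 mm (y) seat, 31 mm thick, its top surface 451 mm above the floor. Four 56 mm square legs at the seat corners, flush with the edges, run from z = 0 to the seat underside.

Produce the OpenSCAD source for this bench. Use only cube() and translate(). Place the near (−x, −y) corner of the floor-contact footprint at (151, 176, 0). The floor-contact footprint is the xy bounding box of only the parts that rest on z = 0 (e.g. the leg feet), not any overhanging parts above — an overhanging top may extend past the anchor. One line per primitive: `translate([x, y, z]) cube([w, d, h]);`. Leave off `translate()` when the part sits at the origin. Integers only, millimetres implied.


translate([151, 176, 420]) cube([1993, 398, 31]);
translate([151, 176, 0]) cube([56, 56, 420]);
translate([151, 518, 0]) cube([56, 56, 420]);
translate([2088, 176, 0]) cube([56, 56, 420]);
translate([2088, 518, 0]) cube([56, 56, 420]);


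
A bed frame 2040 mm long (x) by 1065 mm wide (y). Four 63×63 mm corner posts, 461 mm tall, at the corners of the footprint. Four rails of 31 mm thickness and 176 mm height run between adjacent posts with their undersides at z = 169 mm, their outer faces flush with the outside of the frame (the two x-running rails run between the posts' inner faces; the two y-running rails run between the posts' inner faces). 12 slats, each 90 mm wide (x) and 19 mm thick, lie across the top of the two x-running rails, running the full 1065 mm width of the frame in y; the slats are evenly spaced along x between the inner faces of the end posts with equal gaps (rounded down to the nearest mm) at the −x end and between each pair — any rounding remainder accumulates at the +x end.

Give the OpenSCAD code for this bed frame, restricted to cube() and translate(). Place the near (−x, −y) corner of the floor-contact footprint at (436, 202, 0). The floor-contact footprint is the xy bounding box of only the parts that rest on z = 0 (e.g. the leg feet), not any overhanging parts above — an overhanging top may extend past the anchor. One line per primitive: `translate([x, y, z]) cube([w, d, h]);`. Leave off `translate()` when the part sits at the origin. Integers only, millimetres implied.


translate([436, 202, 0]) cube([63, 63, 461]);
translate([436, 1204, 0]) cube([63, 63, 461]);
translate([2413, 202, 0]) cube([63, 63, 461]);
translate([2413, 1204, 0]) cube([63, 63, 461]);
translate([499, 202, 169]) cube([1914, 31, 176]);
translate([499, 1236, 169]) cube([1914, 31, 176]);
translate([436, 265, 169]) cube([31, 939, 176]);
translate([2445, 265, 169]) cube([31, 939, 176]);
translate([563, 202, 345]) cube([90, 1065, 19]);
translate([717, 202, 345]) cube([90, 1065, 19]);
translate([871, 202, 345]) cube([90, 1065, 19]);
translate([1025, 202, 345]) cube([90, 1065, 19]);
translate([1179, 202, 345]) cube([90, 1065, 19]);
translate([1333, 202, 345]) cube([90, 1065, 19]);
translate([1487, 202, 345]) cube([90, 1065, 19]);
translate([1641, 202, 345]) cube([90, 1065, 19]);
translate([1795, 202, 345]) cube([90, 1065, 19]);
translate([1949, 202, 345]) cube([90, 1065, 19]);
translate([2103, 202, 345]) cube([90, 1065, 19]);
translate([2257, 202, 345]) cube([90, 1065, 19]);


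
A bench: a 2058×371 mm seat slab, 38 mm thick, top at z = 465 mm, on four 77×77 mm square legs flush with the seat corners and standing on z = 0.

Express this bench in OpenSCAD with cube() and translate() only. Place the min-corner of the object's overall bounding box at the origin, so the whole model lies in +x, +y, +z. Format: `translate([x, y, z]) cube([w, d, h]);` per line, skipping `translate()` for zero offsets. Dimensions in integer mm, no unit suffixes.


translate([0, 0, 427]) cube([2058, 371, 38]);
cube([77, 77, 427]);
translate([0, 294, 0]) cube([77, 77, 427]);
translate([1981, 0, 0]) cube([77, 77, 427]);
translate([1981, 294, 0]) cube([77, 77, 427]);


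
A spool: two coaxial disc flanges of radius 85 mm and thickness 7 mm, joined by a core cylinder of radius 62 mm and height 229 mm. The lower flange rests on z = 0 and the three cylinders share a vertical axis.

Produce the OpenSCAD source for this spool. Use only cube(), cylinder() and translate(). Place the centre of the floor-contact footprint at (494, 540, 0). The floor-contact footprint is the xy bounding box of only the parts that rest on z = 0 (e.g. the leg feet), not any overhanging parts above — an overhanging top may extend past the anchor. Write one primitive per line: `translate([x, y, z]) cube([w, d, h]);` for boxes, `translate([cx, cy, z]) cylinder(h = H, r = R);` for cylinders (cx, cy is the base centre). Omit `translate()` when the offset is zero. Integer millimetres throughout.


translate([494, 540, 0]) cylinder(h = 7, r = 85);
translate([494, 540, 7]) cylinder(h = 229, r = 62);
translate([494, 540, 236]) cylinder(h = 7, r = 85);


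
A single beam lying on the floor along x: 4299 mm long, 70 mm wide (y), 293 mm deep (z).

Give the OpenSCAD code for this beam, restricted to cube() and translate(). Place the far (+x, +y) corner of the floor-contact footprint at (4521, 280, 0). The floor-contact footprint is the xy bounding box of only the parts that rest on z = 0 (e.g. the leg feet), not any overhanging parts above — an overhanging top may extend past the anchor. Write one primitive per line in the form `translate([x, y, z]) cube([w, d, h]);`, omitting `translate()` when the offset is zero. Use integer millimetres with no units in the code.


translate([222, 210, 0]) cube([4299, 70, 293]);


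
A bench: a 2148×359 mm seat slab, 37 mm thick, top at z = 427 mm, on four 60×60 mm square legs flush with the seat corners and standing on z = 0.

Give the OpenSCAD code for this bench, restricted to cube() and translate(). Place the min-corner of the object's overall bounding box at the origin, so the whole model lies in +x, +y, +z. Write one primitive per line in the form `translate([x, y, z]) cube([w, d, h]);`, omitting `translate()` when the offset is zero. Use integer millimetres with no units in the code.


// leg_h = 427 − 37 = 390
translate([0, 0, 390]) cube([2148, 359, 37]);
cube([60, 60, 390]);
translate([0, 299, 0]) cube([60, 60, 390]);
translate([2088, 0, 0]) cube([60, 60, 390]);
translate([2088, 299, 0]) cube([60, 60, 390]);


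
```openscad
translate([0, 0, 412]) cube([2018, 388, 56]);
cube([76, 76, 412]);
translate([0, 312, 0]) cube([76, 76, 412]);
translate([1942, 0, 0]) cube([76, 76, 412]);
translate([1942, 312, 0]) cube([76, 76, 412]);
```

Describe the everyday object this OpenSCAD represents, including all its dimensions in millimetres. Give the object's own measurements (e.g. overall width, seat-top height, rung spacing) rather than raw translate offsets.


A long wooden bench with a 2018 mm (x) × 388 mm (y) seat, 56 mm thick, its top surface 468 mm above the floor. Four 76 mm square legs at the seat corners, flush with the edges, run from z = 0 to the seat underside.


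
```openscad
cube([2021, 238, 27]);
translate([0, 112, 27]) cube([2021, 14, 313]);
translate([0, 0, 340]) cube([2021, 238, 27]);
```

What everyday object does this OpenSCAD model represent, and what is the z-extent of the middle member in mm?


An I-beam. The web height is 313 mm.

Two wide flanges with a thin centred web — an I-beam. Overall 367 mm minus two 27 mm flanges gives a web of 367 − 2·27 = 313 mm.


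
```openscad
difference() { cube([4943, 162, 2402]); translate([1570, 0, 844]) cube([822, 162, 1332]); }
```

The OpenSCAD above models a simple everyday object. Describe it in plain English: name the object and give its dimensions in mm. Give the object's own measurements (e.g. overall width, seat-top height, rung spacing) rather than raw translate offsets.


A wall 4943 mm long (x), 162 mm thick (y), 2402 mm tall, with a rectangular window opening cut through it. The opening is 822 mm wide and 1332 mm tall; its sill is at z = 844 mm and its near (−x) edge is 1570 mm from the wall's −x end. The opening passes through the full wall thickness.


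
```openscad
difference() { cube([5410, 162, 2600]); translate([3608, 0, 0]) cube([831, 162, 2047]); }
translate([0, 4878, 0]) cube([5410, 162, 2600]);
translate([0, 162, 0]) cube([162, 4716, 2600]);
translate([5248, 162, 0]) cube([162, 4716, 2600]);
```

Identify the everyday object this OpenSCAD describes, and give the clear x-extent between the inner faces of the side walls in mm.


A single room. The interior width is 5086 mm.

Four walls enclosing a rectangle with a door in the front wall — a room. Outside width 5410 minus two 162 mm walls gives 5086 mm.


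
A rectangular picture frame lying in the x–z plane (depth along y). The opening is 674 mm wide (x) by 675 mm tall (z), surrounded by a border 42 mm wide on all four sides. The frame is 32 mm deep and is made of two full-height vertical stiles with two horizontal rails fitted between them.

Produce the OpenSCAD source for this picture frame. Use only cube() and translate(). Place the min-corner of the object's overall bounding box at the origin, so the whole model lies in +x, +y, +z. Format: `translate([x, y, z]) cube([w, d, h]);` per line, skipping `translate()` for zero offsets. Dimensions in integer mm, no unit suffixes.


cube([42, 32, 759]);
translate([716, 0, 0]) cube([42, 32, 759]);
translate([42, 0, 0]) cube([674, 32, 42]);
translate([42, 0, 717]) cube([674, 32, 42]);


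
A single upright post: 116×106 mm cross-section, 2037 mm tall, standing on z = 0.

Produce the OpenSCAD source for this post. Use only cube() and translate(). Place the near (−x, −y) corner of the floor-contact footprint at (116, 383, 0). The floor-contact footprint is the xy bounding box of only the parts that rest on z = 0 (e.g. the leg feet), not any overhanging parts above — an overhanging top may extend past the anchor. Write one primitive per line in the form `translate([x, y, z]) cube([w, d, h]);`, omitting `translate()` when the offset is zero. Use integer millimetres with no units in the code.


translate([116, 383, 0]) cube([116, 106, 2037]);


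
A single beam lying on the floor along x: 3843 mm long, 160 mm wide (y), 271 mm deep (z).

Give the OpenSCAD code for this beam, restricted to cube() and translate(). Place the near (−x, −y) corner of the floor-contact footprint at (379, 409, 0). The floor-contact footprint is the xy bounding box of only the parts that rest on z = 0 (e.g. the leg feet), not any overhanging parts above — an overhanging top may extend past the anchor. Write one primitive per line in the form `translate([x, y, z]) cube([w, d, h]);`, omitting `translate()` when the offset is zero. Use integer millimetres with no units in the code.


translate([379, 409, 0]) cube([3843, 160, 271]);


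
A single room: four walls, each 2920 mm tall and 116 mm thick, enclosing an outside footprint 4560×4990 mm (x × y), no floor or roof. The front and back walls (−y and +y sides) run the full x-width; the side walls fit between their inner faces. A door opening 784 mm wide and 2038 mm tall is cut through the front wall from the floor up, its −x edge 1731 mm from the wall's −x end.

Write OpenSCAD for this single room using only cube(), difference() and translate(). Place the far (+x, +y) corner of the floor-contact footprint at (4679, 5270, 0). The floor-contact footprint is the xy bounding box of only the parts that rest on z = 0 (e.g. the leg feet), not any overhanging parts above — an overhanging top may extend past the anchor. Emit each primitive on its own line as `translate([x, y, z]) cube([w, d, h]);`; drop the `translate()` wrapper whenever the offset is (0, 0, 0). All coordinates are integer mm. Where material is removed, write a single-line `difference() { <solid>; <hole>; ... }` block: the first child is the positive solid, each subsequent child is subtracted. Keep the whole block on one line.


difference() { translate([119, 280, 0]) cube([4560, 116, 2920]); translate([1850, 280, 0]) cube([784, 116, 2038]); }
translate([119, 5154, 0]) cube([4560, 116, 2920]);
translate([119, 396, 0]) cube([116, 4758, 2920]);
translate([4563, 396, 0]) cube([116, 4758, 2920]);


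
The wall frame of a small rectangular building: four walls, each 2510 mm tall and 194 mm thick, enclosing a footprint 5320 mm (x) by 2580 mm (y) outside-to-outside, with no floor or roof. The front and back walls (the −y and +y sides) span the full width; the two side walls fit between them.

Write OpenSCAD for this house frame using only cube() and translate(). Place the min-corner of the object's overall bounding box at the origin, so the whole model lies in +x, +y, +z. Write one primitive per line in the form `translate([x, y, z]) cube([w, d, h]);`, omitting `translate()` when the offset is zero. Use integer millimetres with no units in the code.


cube([5320, 194, 2510]);
translate([0, 2386, 0]) cube([5320, 194, 2510]);
translate([0, 194, 0]) cube([194, 2192, 2510]);
translate([5126, 194, 0]) cube([194, 2192, 2510]);


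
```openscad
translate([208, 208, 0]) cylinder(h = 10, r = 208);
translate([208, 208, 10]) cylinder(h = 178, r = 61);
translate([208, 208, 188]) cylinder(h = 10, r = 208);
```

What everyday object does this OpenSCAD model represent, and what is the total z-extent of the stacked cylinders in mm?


A spool. The overall height is 198 mm.

Three coaxial cylinders, large–small–large — a spool. Two 10 mm flanges and a 178 mm core give 10 + 178 + 10 = 198 mm.


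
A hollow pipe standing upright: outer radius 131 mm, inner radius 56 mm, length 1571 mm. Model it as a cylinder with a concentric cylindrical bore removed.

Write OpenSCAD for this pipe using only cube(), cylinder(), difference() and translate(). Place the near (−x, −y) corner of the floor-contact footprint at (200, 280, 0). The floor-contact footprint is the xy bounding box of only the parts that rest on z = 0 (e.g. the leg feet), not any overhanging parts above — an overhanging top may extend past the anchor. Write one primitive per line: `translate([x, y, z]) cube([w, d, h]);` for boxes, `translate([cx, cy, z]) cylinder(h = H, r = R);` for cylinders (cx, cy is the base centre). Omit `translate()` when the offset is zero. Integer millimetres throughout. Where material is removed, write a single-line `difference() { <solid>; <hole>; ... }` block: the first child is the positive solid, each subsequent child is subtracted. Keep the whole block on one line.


difference() { translate([331, 411, 0]) cylinder(h = 1571, r = 131); translate([331, 411, 0]) cylinder(h = 1571, r = 56); }


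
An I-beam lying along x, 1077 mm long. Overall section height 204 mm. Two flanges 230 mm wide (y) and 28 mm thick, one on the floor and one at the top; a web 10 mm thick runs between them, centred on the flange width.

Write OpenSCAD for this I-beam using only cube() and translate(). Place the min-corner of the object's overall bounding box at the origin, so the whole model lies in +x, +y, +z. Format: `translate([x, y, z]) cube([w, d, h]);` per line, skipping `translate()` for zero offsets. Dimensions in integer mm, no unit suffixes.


cube([1077, 230, 28]);
translate([0, 110, 28]) cube([1077, 10, 148]);
translate([0, 0, 176]) cube([1077, 230, 28]);


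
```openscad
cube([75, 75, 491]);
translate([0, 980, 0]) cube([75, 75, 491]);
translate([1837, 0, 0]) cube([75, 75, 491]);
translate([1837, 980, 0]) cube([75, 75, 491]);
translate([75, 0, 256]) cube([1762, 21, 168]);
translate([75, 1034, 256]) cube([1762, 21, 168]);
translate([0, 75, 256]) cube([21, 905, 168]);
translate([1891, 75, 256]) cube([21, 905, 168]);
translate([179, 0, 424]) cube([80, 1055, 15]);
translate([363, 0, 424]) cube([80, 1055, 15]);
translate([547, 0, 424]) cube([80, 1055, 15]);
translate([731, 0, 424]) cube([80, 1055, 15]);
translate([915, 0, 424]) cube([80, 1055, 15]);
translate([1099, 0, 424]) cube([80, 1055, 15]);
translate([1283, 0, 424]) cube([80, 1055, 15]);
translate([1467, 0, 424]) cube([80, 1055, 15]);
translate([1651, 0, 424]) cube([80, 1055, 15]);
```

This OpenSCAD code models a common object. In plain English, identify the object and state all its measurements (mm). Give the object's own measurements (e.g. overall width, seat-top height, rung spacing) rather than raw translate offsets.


A bed frame 1912 mm long (x) by 1055 mm wide (y). Four 75×75 mm corner posts, 491 mm tall, at the corners of the footprint. Four rails of 21 mm thickness and 168 mm height run between adjacent posts with their undersides at z = 256 mm, their outer faces flush with the outside of the frame (the two x-running rails run between the posts' inner faces; the two y-running rails run between the posts' inner faces). 9 slats, each 80 mm wide (x) and 15 mm thick, lie across the top of the two x-running rails, running the full 1055 mm width of the frame in y; along x they sit between the end posts with a 104 mm gap after the −x posts and between neighbouring slats, leaving 106 mm before the +x posts.


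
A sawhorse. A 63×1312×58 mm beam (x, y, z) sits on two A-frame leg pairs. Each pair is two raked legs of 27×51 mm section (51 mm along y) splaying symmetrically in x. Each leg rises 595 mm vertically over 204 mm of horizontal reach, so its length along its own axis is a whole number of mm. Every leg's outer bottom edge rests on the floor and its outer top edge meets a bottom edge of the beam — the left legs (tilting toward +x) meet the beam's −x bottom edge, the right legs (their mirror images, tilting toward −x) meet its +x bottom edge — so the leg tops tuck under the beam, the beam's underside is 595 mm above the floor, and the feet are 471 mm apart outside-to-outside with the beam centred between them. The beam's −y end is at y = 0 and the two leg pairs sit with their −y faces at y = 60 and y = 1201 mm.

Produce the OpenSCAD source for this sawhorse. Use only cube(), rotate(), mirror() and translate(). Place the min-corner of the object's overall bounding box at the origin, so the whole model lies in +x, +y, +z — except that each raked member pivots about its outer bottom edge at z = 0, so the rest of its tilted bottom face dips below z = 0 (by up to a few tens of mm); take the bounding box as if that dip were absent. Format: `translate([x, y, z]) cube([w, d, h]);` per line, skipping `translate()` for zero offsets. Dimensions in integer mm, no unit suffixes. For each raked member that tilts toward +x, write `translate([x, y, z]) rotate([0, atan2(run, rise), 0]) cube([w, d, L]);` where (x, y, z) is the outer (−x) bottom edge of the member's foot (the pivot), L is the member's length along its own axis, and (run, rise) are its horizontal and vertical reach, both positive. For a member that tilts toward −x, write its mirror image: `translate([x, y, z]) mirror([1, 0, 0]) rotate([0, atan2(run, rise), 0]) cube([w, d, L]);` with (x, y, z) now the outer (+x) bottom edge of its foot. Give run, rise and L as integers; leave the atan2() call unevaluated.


translate([204, 0, 595]) cube([63, 1312, 58]);
translate([0, 60, 0]) rotate([0, atan2(204, 595), 0]) cube([27, 51, 629]);
translate([471, 60, 0]) mirror([1, 0, 0]) rotate([0, atan2(204, 595), 0]) cube([27, 51, 629]);
translate([0, 1201, 0]) rotate([0, atan2(204, 595), 0]) cube([27, 51, 629]);
translate([471, 1201, 0]) mirror([1, 0, 0]) rotate([0, atan2(204, 595), 0]) cube([27, 51, 629]);
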